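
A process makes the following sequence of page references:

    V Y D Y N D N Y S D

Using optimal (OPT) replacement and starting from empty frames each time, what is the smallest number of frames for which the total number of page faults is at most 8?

f=1: 10 faults
f=2: 6 faults
f=3: 5 faults
f=4: 5 faults
f=5: 5 faults
Smallest f with faults ≤ 8 is 2.

2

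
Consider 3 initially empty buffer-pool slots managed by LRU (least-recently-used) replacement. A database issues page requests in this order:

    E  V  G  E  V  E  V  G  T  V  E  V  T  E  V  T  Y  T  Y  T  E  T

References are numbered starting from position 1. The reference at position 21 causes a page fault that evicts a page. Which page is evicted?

V

pos 1: E: miss, frames {E}
pos 2: V: miss, frames {E,V}
pos 3: G: miss, frames {E,V,G}
pos 4: E: hit
pos 5: V: hit
pos 6: E: hit
pos 7: V: hit
pos 8: G: hit
pos 9: T: miss, evict E, frames {V,G,T}
pos 10: V: hit
pos 11: E: miss, evict G, frames {T,V,E}
pos 12: V: hit
pos 13: T: hit
pos 14: E: hit
pos 15: V: hit
pos 16: T: hit
pos 17: Y: miss, evict E, frames {V,T,Y}
pos 18: T: hit
pos 19: Y: hit
pos 20: T: hit
pos 21: E: miss, evict V, frames {Y,T,E}
At position 21, page V is evicted.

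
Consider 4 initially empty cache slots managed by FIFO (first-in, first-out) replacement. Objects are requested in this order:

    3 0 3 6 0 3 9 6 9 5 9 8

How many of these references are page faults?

6

3 → miss, frames [3]
0 → miss, frames [3, 0]
3 → hit
6 → miss, frames [3, 0, 6]
0 → hit
3 → hit
9 → miss, frames [3, 0, 6, 9]
6 → hit
9 → hit
5 → miss, evict 3, frames [0, 6, 9, 5]
9 → hit
8 → miss, evict 0, frames [6, 9, 5, 8]
Page faults: 6.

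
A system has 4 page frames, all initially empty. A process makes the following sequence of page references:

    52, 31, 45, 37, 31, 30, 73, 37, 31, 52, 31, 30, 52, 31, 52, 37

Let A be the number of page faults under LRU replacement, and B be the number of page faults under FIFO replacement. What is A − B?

-1

Under LRU: F F F F . F F . . F . F . . . . → 8 faults.
Under FIFO: F F F F . F F . F F . . . . . F → 9 faults.
A − B = 8 − 9 = -1.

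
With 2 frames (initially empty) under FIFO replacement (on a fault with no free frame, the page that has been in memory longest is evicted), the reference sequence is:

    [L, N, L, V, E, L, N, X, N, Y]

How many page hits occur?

2

L: fault, frames (L)
N: fault, frames (L N)
L: hit
V: fault, evict L, frames (N V)
E: fault, evict N, frames (V E)
L: fault, evict V, frames (E L)
N: fault, evict E, frames (L N)
X: fault, evict L, frames (N X)
N: hit
Y: fault, evict N, frames (X Y)
Hits: 2.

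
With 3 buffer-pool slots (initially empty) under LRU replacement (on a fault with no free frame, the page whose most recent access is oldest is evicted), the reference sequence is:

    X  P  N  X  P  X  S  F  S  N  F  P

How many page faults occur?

7

X → miss, frames {X}
P → miss, frames {X,P}
N → miss, frames {X,P,N}
X → hit
P → hit
X → hit
S → miss, evict N, frames {P,X,S}
F → miss, evict P, frames {X,S,F}
S → hit
N → miss, evict X, frames {F,S,N}
F → hit
P → miss, evict S, frames {N,F,P}
Page faults: 7.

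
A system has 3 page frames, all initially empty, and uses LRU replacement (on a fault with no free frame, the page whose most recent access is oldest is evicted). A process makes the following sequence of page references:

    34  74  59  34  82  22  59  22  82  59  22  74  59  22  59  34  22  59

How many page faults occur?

34: fault, frames [34]
74: fault, frames [34, 74]
59: fault, frames [34, 74, 59]
34: hit
82: fault, evict 74, frames [59, 34, 82]
22: fault, evict 59, frames [34, 82, 22]
59: fault, evict 34, frames [82, 22, 59]
22: hit
82: hit
59: hit
22: hit
74: fault, evict 82, frames [59, 22, 74]
59: hit
22: hit
59: hit
34: fault, evict 74, frames [22, 59, 34]
22: hit
59: hit
Page faults: 8.

8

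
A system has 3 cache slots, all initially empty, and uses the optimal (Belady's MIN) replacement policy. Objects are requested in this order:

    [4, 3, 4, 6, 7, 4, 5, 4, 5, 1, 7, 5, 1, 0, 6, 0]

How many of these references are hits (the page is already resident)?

8

4: miss, frames (4)
3: miss, frames (4 3)
4: hit
6: miss, frames (4 3 6)
7: miss, evict 3, frames (4 6 7)
4: hit
5: miss, evict 6, frames (4 7 5)
4: hit
5: hit
1: miss, evict 4, frames (7 5 1)
7: hit
5: hit
1: hit
0: miss, evict 1, frames (7 5 0)
6: miss, evict 5, frames (7 0 6)
0: hit
Hits: 8.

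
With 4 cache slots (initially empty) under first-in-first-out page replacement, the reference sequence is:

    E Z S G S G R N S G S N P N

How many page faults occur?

7

E → fault, frames (E)
Z → fault, frames (E Z)
S → fault, frames (E Z S)
G → fault, frames (E Z S G)
S → hit
G → hit
R → fault, evict E, frames (Z S G R)
N → fault, evict Z, frames (S G R N)
S → hit
G → hit
S → hit
N → hit
P → fault, evict S, frames (G R N P)
N → hit
Page faults: 7.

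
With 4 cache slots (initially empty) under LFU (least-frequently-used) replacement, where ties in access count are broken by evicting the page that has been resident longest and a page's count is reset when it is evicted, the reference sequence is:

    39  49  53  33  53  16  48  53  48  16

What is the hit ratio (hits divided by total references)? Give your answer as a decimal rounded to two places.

39 -> fault, frames (39)
49 -> fault, frames (39 49)
53 -> fault, frames (39 49 53)
33 -> fault, frames (39 49 53 33)
53 -> hit
16 -> fault, evict 39, frames (49 53 33 16)
48 -> fault, evict 49, frames (53 33 16 48)
53 -> hit
48 -> hit
16 -> hit
Hits: 4 of 10 references → 4/10 = 0.4000.

0.40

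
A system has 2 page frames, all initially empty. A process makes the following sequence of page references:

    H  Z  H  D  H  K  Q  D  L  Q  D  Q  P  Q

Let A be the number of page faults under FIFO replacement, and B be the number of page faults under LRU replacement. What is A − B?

Under FIFO: F F . F F F F F F F F . F F → 12 faults.
Under LRU: F F . F . F F F F F F . F . → 10 faults.
A − B = 12 − 10 = 2.

2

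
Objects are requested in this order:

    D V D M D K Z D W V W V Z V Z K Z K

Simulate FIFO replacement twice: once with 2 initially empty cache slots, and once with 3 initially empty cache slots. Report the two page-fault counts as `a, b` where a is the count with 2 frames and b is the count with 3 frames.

2 frames: F F . F F F F F F F . . F . . F . . → 11 faults.
3 frames: F F . F . F F F F F . . F . . F . . → 10 faults.
10 < 11: adding a frame reduced faults, as is typical.

11, 10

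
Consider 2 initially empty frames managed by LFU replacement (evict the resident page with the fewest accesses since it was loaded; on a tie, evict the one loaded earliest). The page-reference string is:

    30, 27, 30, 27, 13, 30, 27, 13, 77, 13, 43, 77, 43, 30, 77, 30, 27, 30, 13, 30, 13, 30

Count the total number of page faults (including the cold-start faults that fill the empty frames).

30 → miss, frames (30)
27 → miss, frames (30 27)
30 → hit
27 → hit
13 → miss, evict 30, frames (27 13)
30 → miss, evict 13, frames (27 30)
27 → hit
13 → miss, evict 30, frames (27 13)
77 → miss, evict 13, frames (27 77)
13 → miss, evict 77, frames (27 13)
43 → miss, evict 13, frames (27 43)
77 → miss, evict 43, frames (27 77)
43 → miss, evict 77, frames (27 43)
30 → miss, evict 43, frames (27 30)
77 → miss, evict 30, frames (27 77)
30 → miss, evict 77, frames (27 30)
27 → hit
30 → hit
13 → miss, evict 30, frames (27 13)
30 → miss, evict 13, frames (27 30)
13 → miss, evict 30, frames (27 13)
30 → miss, evict 13, frames (27 30)
Page faults: 17.

17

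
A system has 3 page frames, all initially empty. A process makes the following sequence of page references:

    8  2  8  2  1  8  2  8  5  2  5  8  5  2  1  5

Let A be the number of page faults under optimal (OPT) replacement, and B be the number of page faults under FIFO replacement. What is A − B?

Under OPT: F F . . F . . . F . . . . . F . → 5 faults.
Under FIFO: F F . . F . . . F . . F . F F F → 8 faults.
A − B = 5 − 8 = -3.

-3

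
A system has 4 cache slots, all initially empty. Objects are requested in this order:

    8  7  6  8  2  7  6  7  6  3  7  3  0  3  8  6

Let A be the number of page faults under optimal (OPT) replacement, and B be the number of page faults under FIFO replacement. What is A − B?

Under OPT: F F F . F . . . . F . . F . . . → 6 faults.
Under FIFO: F F F . F . . . . F . . F . F F → 8 faults.
A − B = 6 − 8 = -2.

-2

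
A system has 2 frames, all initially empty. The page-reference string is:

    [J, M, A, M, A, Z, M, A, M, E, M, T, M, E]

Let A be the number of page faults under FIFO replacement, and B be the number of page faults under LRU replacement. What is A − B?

Under FIFO: F F F . . F F F . F F F . F → 10 faults.
Under LRU: F F F . . F F F . F . F . F → 9 faults.
A − B = 10 − 9 = 1.

1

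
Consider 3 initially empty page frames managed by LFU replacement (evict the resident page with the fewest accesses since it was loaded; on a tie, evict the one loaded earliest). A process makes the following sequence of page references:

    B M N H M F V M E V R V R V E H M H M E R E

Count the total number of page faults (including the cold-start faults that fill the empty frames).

13

B -> fault, frames {B}
M -> fault, frames {B,M}
N -> fault, frames {B,M,N}
H -> fault, evict B, frames {M,N,H}
M -> hit
F -> fault, evict N, frames {M,H,F}
V -> fault, evict H, frames {M,F,V}
M -> hit
E -> fault, evict F, frames {M,V,E}
V -> hit
R -> fault, evict E, frames {M,V,R}
V -> hit
R -> hit
V -> hit
E -> fault, evict R, frames {M,V,E}
H -> fault, evict E, frames {M,V,H}
M -> hit
H -> hit
M -> hit
E -> fault, evict H, frames {M,V,E}
R -> fault, evict E, frames {M,V,R}
E -> fault, evict R, frames {M,V,E}
Page faults: 13.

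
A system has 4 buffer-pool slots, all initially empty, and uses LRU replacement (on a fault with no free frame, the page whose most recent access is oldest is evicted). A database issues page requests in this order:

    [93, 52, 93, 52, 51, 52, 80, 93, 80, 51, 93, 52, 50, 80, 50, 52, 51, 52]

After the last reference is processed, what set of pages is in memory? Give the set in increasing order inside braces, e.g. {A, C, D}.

{50, 51, 52, 80}

93 -> miss, frames [93]
52 -> miss, frames [93, 52]
93 -> hit
52 -> hit
51 -> miss, frames [93, 52, 51]
52 -> hit
80 -> miss, frames [93, 51, 52, 80]
93 -> hit
80 -> hit
51 -> hit
93 -> hit
52 -> hit
50 -> miss, evict 80, frames [51, 93, 52, 50]
80 -> miss, evict 51, frames [93, 52, 50, 80]
50 -> hit
52 -> hit
51 -> miss, evict 93, frames [80, 50, 52, 51]
52 -> hit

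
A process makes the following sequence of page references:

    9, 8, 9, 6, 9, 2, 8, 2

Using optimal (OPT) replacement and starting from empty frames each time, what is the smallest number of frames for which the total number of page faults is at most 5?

f=1: 8 faults
f=2: 5 faults
f=3: 4 faults
f=4: 4 faults
Smallest f with faults ≤ 5 is 2.

2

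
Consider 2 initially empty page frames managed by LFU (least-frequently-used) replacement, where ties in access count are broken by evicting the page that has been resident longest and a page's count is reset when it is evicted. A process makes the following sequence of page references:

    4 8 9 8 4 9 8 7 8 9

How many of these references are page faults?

4: fault, frames (4)
8: fault, frames (4 8)
9: fault, evict 4, frames (8 9)
8: hit
4: fault, evict 9, frames (8 4)
9: fault, evict 4, frames (8 9)
8: hit
7: fault, evict 9, frames (8 7)
8: hit
9: fault, evict 7, frames (8 9)
Page faults: 7.

7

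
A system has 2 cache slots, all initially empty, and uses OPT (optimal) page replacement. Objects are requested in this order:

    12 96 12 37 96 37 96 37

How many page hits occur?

12: miss, frames (12)
96: miss, frames (12 96)
12: hit
37: miss, evict 12, frames (96 37)
96: hit
37: hit
96: hit
37: hit
Hits: 5.

5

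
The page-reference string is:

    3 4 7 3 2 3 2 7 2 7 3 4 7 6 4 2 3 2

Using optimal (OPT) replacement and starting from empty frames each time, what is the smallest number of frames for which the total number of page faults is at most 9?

3

f=1: 18 faults
f=2: 10 faults
f=3: 7 faults
f=4: 5 faults
f=5: 5 faults
Smallest f with faults ≤ 9 is 3.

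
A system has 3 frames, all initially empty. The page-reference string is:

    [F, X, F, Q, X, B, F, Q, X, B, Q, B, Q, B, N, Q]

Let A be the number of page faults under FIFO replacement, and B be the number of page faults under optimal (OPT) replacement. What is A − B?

3

Under FIFO: F F . F . F F . F . F F . . F . → 9 faults.
Under OPT: F F . F . F . . F . . . . . F . → 6 faults.
A − B = 9 − 6 = 3.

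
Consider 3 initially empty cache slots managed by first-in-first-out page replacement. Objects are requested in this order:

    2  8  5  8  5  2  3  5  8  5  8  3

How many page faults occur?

4

2: miss, frames [2]
8: miss, frames [2, 8]
5: miss, frames [2, 8, 5]
8: hit
5: hit
2: hit
3: miss, evict 2, frames [8, 5, 3]
5: hit
8: hit
5: hit
8: hit
3: hit
Page faults: 4.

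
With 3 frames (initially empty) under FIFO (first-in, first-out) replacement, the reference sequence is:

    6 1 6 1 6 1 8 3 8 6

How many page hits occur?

6 → miss, frames [6]
1 → miss, frames [6, 1]
6 → hit
1 → hit
6 → hit
1 → hit
8 → miss, frames [6, 1, 8]
3 → miss, evict 6, frames [1, 8, 3]
8 → hit
6 → miss, evict 1, frames [8, 3, 6]
Hits: 5.

5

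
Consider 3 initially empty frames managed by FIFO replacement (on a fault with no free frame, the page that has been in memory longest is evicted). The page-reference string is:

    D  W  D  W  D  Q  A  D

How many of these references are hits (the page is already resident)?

D: fault, frames [D]
W: fault, frames [D, W]
D: hit
W: hit
D: hit
Q: fault, frames [D, W, Q]
A: fault, evict D, frames [W, Q, A]
D: fault, evict W, frames [Q, A, D]
Hits: 3.

3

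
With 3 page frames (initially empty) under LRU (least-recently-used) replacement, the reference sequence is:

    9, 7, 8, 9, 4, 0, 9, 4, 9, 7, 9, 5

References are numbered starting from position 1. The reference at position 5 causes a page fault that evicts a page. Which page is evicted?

pos 1: 9: fault, frames {9}
pos 2: 7: fault, frames {9,7}
pos 3: 8: fault, frames {9,7,8}
pos 4: 9: hit
pos 5: 4: fault, evict 7, frames {8,9,4}
At position 5, page 7 is evicted.

7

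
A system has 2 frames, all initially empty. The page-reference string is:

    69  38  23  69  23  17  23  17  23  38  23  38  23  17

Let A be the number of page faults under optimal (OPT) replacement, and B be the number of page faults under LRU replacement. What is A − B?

-1

Under OPT: F F F . . F . . . F . . . F → 6 faults.
Under LRU: F F F F . F . . . F . . . F → 7 faults.
A − B = 6 − 7 = -1.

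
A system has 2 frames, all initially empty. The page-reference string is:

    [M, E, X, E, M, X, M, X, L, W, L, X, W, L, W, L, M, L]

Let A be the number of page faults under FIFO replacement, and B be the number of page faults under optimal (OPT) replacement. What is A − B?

2

Under FIFO: F F F . F . . . F F . F . F F . F F → 11 faults.
Under OPT: F F F . F . . . F F . F . F . . F . → 9 faults.
A − B = 11 − 9 = 2.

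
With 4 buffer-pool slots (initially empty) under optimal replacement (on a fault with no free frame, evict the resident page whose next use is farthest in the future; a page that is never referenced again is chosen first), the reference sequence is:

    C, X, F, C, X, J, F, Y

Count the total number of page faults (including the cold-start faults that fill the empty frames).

C -> fault, frames (C)
X -> fault, frames (C X)
F -> fault, frames (C X F)
C -> hit
X -> hit
J -> fault, frames (C X F J)
F -> hit
Y -> fault, evict J, frames (C X F Y)
Page faults: 5.

5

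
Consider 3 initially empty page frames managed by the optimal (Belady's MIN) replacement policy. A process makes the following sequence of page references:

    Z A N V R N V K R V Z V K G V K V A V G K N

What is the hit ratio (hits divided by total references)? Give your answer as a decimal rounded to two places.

Z: miss, frames {Z}
A: miss, frames {Z,A}
N: miss, frames {Z,A,N}
V: miss, evict A, frames {Z,N,V}
R: miss, evict Z, frames {N,V,R}
N: hit
V: hit
K: miss, evict N, frames {V,R,K}
R: hit
V: hit
Z: miss, evict R, frames {V,K,Z}
V: hit
K: hit
G: miss, evict Z, frames {V,K,G}
V: hit
K: hit
V: hit
A: miss, evict K, frames {V,G,A}
V: hit
G: hit
K: miss, evict A, frames {V,G,K}
N: miss, evict K, frames {V,G,N}
Hits: 11 of 22 references → 11/22 = 0.5000.

0.50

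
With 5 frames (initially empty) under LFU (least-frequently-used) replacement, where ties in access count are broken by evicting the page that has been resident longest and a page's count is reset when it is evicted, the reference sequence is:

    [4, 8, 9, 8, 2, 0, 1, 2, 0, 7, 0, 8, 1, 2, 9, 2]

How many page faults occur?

8

4 → miss, frames [4]
8 → miss, frames [4, 8]
9 → miss, frames [4, 8, 9]
8 → hit
2 → miss, frames [4, 8, 9, 2]
0 → miss, frames [4, 8, 9, 2, 0]
1 → miss, evict 4, frames [8, 9, 2, 0, 1]
2 → hit
0 → hit
7 → miss, evict 9, frames [8, 2, 0, 1, 7]
0 → hit
8 → hit
1 → hit
2 → hit
9 → miss, evict 7, frames [8, 2, 0, 1, 9]
2 → hit
Page faults: 8.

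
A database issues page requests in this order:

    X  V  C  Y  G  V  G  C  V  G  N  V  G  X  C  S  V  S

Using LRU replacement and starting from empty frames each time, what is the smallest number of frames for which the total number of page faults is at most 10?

f=1: 18 faults
f=2: 16 faults
f=3: 12 faults
f=4: 10 faults
f=5: 8 faults
f=6: 7 faults
f=7: 7 faults
Smallest f with faults ≤ 10 is 4.

4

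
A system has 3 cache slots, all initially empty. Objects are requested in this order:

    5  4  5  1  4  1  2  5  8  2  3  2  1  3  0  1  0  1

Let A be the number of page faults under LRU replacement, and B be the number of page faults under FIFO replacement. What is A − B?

Under LRU: F F . F . . F F F . F . F . F . . . → 9 faults.
Under FIFO: F F . F . . F F F . F F F . F . . . → 10 faults.
A − B = 9 − 10 = -1.

-1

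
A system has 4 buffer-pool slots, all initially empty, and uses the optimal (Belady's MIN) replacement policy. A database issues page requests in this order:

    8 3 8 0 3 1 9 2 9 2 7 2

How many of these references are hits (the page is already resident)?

8: miss, frames [8]
3: miss, frames [8, 3]
8: hit
0: miss, frames [8, 3, 0]
3: hit
1: miss, frames [8, 3, 0, 1]
9: miss, evict 1, frames [8, 3, 0, 9]
2: miss, evict 0, frames [8, 3, 9, 2]
9: hit
2: hit
7: miss, evict 9, frames [8, 3, 2, 7]
2: hit
Hits: 5.

5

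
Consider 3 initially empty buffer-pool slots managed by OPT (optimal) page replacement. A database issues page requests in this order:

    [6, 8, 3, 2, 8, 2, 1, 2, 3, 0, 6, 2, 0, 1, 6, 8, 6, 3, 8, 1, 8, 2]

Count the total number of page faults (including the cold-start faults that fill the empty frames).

11

6 -> miss, frames {6}
8 -> miss, frames {6,8}
3 -> miss, frames {6,8,3}
2 -> miss, evict 6, frames {8,3,2}
8 -> hit
2 -> hit
1 -> miss, evict 8, frames {3,2,1}
2 -> hit
3 -> hit
0 -> miss, evict 3, frames {2,1,0}
6 -> miss, evict 1, frames {2,0,6}
2 -> hit
0 -> hit
1 -> miss, evict 0, frames {2,6,1}
6 -> hit
8 -> miss, evict 2, frames {6,1,8}
6 -> hit
3 -> miss, evict 6, frames {1,8,3}
8 -> hit
1 -> hit
8 -> hit
2 -> miss, evict 3, frames {1,8,2}
Page faults: 11.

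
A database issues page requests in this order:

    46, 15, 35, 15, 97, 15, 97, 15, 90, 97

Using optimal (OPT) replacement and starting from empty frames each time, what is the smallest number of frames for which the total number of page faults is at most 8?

2

f=1: 10 faults
f=2: 5 faults
f=3: 5 faults
f=4: 5 faults
f=5: 5 faults
Smallest f with faults ≤ 8 is 2.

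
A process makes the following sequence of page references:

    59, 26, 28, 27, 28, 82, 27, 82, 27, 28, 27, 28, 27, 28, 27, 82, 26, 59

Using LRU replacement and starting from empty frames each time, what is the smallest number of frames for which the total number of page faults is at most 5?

f=1: 18 faults
f=2: 10 faults
f=3: 7 faults
f=4: 6 faults
f=5: 5 faults
Smallest f with faults ≤ 5 is 5.

5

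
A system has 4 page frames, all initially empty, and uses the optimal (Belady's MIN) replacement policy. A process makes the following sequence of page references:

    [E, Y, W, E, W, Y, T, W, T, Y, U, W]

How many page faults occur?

5

E: miss, frames (E)
Y: miss, frames (E Y)
W: miss, frames (E Y W)
E: hit
W: hit
Y: hit
T: miss, frames (E Y W T)
W: hit
T: hit
Y: hit
U: miss, evict T, frames (E Y W U)
W: hit
Page faults: 5.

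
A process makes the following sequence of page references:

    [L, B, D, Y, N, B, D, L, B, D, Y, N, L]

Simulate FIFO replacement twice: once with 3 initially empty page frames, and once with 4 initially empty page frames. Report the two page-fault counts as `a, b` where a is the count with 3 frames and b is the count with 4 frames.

3 frames: F F F F F F F F . . F F . → 10 faults.
4 frames: F F F F F . . F F F F F F → 11 faults.
11 > 10: adding a frame increased faults — Belady's anomaly.

10, 11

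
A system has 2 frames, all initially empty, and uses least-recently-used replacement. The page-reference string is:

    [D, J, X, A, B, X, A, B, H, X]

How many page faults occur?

10

D → fault, frames (D)
J → fault, frames (D J)
X → fault, evict D, frames (J X)
A → fault, evict J, frames (X A)
B → fault, evict X, frames (A B)
X → fault, evict A, frames (B X)
A → fault, evict B, frames (X A)
B → fault, evict X, frames (A B)
H → fault, evict A, frames (B H)
X → fault, evict B, frames (H X)
Page faults: 10.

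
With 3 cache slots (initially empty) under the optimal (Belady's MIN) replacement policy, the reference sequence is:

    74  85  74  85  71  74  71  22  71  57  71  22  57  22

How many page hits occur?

74 → miss, frames [74]
85 → miss, frames [74, 85]
74 → hit
85 → hit
71 → miss, frames [74, 85, 71]
74 → hit
71 → hit
22 → miss, evict 85, frames [74, 71, 22]
71 → hit
57 → miss, evict 74, frames [71, 22, 57]
71 → hit
22 → hit
57 → hit
22 → hit
Hits: 9.

9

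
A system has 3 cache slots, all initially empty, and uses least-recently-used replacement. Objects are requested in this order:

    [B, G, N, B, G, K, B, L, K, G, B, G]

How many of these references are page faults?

7

B: miss, frames [B]
G: miss, frames [B, G]
N: miss, frames [B, G, N]
B: hit
G: hit
K: miss, evict N, frames [B, G, K]
B: hit
L: miss, evict G, frames [K, B, L]
K: hit
G: miss, evict B, frames [L, K, G]
B: miss, evict L, frames [K, G, B]
G: hit
Page faults: 7.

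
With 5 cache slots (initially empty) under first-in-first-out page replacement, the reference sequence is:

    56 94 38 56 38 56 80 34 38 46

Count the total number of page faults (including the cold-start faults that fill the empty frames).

56: fault, frames [56]
94: fault, frames [56, 94]
38: fault, frames [56, 94, 38]
56: hit
38: hit
56: hit
80: fault, frames [56, 94, 38, 80]
34: fault, frames [56, 94, 38, 80, 34]
38: hit
46: fault, evict 56, frames [94, 38, 80, 34, 46]
Page faults: 6.

6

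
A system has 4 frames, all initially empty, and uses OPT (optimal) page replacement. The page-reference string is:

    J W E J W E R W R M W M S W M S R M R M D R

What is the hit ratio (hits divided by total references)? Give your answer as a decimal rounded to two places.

0.68

J → miss, frames [J]
W → miss, frames [J, W]
E → miss, frames [J, W, E]
J → hit
W → hit
E → hit
R → miss, frames [J, W, E, R]
W → hit
R → hit
M → miss, evict E, frames [J, W, R, M]
W → hit
M → hit
S → miss, evict J, frames [W, R, M, S]
W → hit
M → hit
S → hit
R → hit
M → hit
R → hit
M → hit
D → miss, evict S, frames [W, R, M, D]
R → hit
Hits: 15 of 22 references → 15/22 = 0.6818.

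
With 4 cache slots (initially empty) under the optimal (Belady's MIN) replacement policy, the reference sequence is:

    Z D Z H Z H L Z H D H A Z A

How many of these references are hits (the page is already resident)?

Z: miss, frames {Z}
D: miss, frames {Z,D}
Z: hit
H: miss, frames {Z,D,H}
Z: hit
H: hit
L: miss, frames {Z,D,H,L}
Z: hit
H: hit
D: hit
H: hit
A: miss, evict L, frames {Z,D,H,A}
Z: hit
A: hit
Hits: 9.

9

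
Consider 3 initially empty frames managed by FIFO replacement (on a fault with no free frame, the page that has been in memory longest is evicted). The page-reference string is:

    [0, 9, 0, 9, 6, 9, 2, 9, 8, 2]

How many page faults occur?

5

0 → miss, frames {0}
9 → miss, frames {0,9}
0 → hit
9 → hit
6 → miss, frames {0,9,6}
9 → hit
2 → miss, evict 0, frames {9,6,2}
9 → hit
8 → miss, evict 9, frames {6,2,8}
2 → hit
Page faults: 5.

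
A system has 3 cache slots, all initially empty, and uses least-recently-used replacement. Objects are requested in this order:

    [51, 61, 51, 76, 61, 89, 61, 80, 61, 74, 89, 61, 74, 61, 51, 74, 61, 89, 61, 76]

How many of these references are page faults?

10

51 → miss, frames (51)
61 → miss, frames (51 61)
51 → hit
76 → miss, frames (61 51 76)
61 → hit
89 → miss, evict 51, frames (76 61 89)
61 → hit
80 → miss, evict 76, frames (89 61 80)
61 → hit
74 → miss, evict 89, frames (80 61 74)
89 → miss, evict 80, frames (61 74 89)
61 → hit
74 → hit
61 → hit
51 → miss, evict 89, frames (74 61 51)
74 → hit
61 → hit
89 → miss, evict 51, frames (74 61 89)
61 → hit
76 → miss, evict 74, frames (89 61 76)
Page faults: 10.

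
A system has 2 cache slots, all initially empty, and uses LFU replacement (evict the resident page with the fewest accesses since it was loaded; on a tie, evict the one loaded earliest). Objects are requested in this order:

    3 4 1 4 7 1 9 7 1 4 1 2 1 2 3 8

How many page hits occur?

3

3 → miss, frames [3]
4 → miss, frames [3, 4]
1 → miss, evict 3, frames [4, 1]
4 → hit
7 → miss, evict 1, frames [4, 7]
1 → miss, evict 7, frames [4, 1]
9 → miss, evict 1, frames [4, 9]
7 → miss, evict 9, frames [4, 7]
1 → miss, evict 7, frames [4, 1]
4 → hit
1 → hit
2 → miss, evict 1, frames [4, 2]
1 → miss, evict 2, frames [4, 1]
2 → miss, evict 1, frames [4, 2]
3 → miss, evict 2, frames [4, 3]
8 → miss, evict 3, frames [4, 8]
Hits: 3.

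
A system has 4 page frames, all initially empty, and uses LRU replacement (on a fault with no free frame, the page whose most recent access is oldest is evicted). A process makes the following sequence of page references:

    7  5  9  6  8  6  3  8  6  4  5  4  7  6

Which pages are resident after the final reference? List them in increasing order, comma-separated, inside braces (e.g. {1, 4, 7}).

7 -> fault, frames [7]
5 -> fault, frames [7, 5]
9 -> fault, frames [7, 5, 9]
6 -> fault, frames [7, 5, 9, 6]
8 -> fault, evict 7, frames [5, 9, 6, 8]
6 -> hit
3 -> fault, evict 5, frames [9, 8, 6, 3]
8 -> hit
6 -> hit
4 -> fault, evict 9, frames [3, 8, 6, 4]
5 -> fault, evict 3, frames [8, 6, 4, 5]
4 -> hit
7 -> fault, evict 8, frames [6, 5, 4, 7]
6 -> hit

{4, 5, 6, 7}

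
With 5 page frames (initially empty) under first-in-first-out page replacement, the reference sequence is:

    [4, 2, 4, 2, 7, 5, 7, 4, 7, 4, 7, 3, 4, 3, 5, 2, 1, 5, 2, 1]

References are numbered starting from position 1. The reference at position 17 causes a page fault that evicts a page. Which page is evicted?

4

pos 1: 4 -> fault, frames {4}
pos 2: 2 -> fault, frames {4,2}
pos 3: 4 -> hit
pos 4: 2 -> hit
pos 5: 7 -> fault, frames {4,2,7}
pos 6: 5 -> fault, frames {4,2,7,5}
pos 7: 7 -> hit
pos 8: 4 -> hit
pos 9: 7 -> hit
pos 10: 4 -> hit
pos 11: 7 -> hit
pos 12: 3 -> fault, frames {4,2,7,5,3}
pos 13: 4 -> hit
pos 14: 3 -> hit
pos 15: 5 -> hit
pos 16: 2 -> hit
pos 17: 1 -> fault, evict 4, frames {2,7,5,3,1}
At position 17, page 4 is evicted.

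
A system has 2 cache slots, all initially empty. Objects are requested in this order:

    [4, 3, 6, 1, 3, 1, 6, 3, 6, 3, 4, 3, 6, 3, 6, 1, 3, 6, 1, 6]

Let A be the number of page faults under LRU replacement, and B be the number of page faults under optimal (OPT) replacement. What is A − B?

4

Under LRU: F F F F F . F F . . F . F . . F F F F . → 13 faults.
Under OPT: F F F F . . F . . . F . F . . F . F . . → 9 faults.
A − B = 13 − 9 = 4.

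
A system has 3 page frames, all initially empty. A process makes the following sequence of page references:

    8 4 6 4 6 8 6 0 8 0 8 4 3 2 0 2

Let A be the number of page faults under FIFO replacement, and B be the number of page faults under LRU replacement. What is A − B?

1

Under FIFO: F F F . . . . F F . . F F F F . → 9 faults.
Under LRU: F F F . . . . F . . . F F F F . → 8 faults.
A − B = 9 − 8 = 1.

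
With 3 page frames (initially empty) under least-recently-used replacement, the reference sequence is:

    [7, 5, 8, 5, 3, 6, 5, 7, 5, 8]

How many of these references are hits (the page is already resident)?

7: fault, frames {7}
5: fault, frames {7,5}
8: fault, frames {7,5,8}
5: hit
3: fault, evict 7, frames {8,5,3}
6: fault, evict 8, frames {5,3,6}
5: hit
7: fault, evict 3, frames {6,5,7}
5: hit
8: fault, evict 6, frames {7,5,8}
Hits: 3.

3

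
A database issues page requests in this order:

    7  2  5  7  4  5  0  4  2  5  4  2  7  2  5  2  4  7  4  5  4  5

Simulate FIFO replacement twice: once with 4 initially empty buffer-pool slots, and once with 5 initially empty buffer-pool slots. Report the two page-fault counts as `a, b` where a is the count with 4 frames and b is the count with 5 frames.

9, 5

4 frames: F F F . F . F . . . . . F F F . F . . . . . → 9 faults.
5 frames: F F F . F . F . . . . . . . . . . . . . . . → 5 faults.
5 < 9: adding a frame reduced faults, as is typical.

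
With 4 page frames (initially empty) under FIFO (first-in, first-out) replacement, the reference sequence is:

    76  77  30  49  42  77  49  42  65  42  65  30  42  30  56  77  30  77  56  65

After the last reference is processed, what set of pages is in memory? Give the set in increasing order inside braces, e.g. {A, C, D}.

{30, 56, 65, 77}

76 -> fault, frames {76}
77 -> fault, frames {76,77}
30 -> fault, frames {76,77,30}
49 -> fault, frames {76,77,30,49}
42 -> fault, evict 76, frames {77,30,49,42}
77 -> hit
49 -> hit
42 -> hit
65 -> fault, evict 77, frames {30,49,42,65}
42 -> hit
65 -> hit
30 -> hit
42 -> hit
30 -> hit
56 -> fault, evict 30, frames {49,42,65,56}
77 -> fault, evict 49, frames {42,65,56,77}
30 -> fault, evict 42, frames {65,56,77,30}
77 -> hit
56 -> hit
65 -> hit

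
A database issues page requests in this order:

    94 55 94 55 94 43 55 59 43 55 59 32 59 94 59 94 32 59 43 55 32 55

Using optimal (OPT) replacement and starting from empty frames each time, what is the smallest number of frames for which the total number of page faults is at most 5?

f=1: 22 faults
f=2: 10 faults
f=3: 8 faults
f=4: 6 faults
f=5: 5 faults
Smallest f with faults ≤ 5 is 5.

5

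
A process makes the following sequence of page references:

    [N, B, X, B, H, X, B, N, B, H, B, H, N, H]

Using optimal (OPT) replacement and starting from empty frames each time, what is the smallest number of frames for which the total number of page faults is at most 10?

f=1: 14 faults
f=2: 8 faults
f=3: 5 faults
f=4: 4 faults
Smallest f with faults ≤ 10 is 2.

2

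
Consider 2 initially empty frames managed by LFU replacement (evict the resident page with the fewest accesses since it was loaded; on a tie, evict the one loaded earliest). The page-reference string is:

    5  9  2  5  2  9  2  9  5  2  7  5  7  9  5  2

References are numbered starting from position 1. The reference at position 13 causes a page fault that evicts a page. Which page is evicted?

5

pos 1: 5 -> fault, frames [5]
pos 2: 9 -> fault, frames [5, 9]
pos 3: 2 -> fault, evict 5, frames [9, 2]
pos 4: 5 -> fault, evict 9, frames [2, 5]
pos 5: 2 -> hit
pos 6: 9 -> fault, evict 5, frames [2, 9]
pos 7: 2 -> hit
pos 8: 9 -> hit
pos 9: 5 -> fault, evict 9, frames [2, 5]
pos 10: 2 -> hit
pos 11: 7 -> fault, evict 5, frames [2, 7]
pos 12: 5 -> fault, evict 7, frames [2, 5]
pos 13: 7 -> fault, evict 5, frames [2, 7]
At position 13, page 5 is evicted.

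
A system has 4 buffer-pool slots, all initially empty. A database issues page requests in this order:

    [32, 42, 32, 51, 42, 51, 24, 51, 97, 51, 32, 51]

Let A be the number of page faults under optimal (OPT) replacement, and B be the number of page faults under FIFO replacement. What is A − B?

-1

Under OPT: F F . F . . F . F . . . → 5 faults.
Under FIFO: F F . F . . F . F . F . → 6 faults.
A − B = 5 − 6 = -1.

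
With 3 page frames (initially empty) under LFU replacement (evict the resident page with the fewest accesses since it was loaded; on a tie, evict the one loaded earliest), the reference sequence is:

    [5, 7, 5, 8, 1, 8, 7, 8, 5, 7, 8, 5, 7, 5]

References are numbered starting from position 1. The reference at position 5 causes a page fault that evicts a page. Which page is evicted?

pos 1: 5 -> fault, frames (5)
pos 2: 7 -> fault, frames (5 7)
pos 3: 5 -> hit
pos 4: 8 -> fault, frames (5 7 8)
pos 5: 1 -> fault, evict 7, frames (5 8 1)
At position 5, page 7 is evicted.

7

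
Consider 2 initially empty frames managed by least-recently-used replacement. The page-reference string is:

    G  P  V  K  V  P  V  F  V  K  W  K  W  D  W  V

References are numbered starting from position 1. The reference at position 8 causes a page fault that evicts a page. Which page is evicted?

pos 1: G -> fault, frames {G}
pos 2: P -> fault, frames {G,P}
pos 3: V -> fault, evict G, frames {P,V}
pos 4: K -> fault, evict P, frames {V,K}
pos 5: V -> hit
pos 6: P -> fault, evict K, frames {V,P}
pos 7: V -> hit
pos 8: F -> fault, evict P, frames {V,F}
At position 8, page P is evicted.

P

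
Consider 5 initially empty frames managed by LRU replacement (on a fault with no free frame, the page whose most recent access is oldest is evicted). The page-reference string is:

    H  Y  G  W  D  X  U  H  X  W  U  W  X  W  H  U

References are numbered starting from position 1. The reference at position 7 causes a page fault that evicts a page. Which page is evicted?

Y

pos 1: H -> miss, frames (H)
pos 2: Y -> miss, frames (H Y)
pos 3: G -> miss, frames (H Y G)
pos 4: W -> miss, frames (H Y G W)
pos 5: D -> miss, frames (H Y G W D)
pos 6: X -> miss, evict H, frames (Y G W D X)
pos 7: U -> miss, evict Y, frames (G W D X U)
At position 7, page Y is evicted.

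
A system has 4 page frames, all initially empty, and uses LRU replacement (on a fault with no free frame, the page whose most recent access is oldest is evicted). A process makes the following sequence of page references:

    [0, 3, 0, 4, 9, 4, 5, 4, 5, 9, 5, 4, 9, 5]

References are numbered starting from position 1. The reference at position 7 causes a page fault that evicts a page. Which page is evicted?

3

pos 1: 0: miss, frames (0)
pos 2: 3: miss, frames (0 3)
pos 3: 0: hit
pos 4: 4: miss, frames (3 0 4)
pos 5: 9: miss, frames (3 0 4 9)
pos 6: 4: hit
pos 7: 5: miss, evict 3, frames (0 9 4 5)
At position 7, page 3 is evicted.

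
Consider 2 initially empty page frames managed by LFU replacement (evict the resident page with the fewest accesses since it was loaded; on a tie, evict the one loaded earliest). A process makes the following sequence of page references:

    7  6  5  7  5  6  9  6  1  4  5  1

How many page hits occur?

7 -> fault, frames [7]
6 -> fault, frames [7, 6]
5 -> fault, evict 7, frames [6, 5]
7 -> fault, evict 6, frames [5, 7]
5 -> hit
6 -> fault, evict 7, frames [5, 6]
9 -> fault, evict 6, frames [5, 9]
6 -> fault, evict 9, frames [5, 6]
1 -> fault, evict 6, frames [5, 1]
4 -> fault, evict 1, frames [5, 4]
5 -> hit
1 -> fault, evict 4, frames [5, 1]
Hits: 2.

2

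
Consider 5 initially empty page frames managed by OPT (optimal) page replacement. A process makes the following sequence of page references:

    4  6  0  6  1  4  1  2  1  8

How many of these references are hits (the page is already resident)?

4: miss, frames [4]
6: miss, frames [4, 6]
0: miss, frames [4, 6, 0]
6: hit
1: miss, frames [4, 6, 0, 1]
4: hit
1: hit
2: miss, frames [4, 6, 0, 1, 2]
1: hit
8: miss, evict 2, frames [4, 6, 0, 1, 8]
Hits: 4.

4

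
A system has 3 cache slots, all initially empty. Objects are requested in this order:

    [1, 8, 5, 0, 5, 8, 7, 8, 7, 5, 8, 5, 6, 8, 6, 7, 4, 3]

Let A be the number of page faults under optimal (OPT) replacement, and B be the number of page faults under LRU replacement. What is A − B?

-1

Under OPT: F F F F . . F . . . . . F . . . F F → 8 faults.
Under LRU: F F F F . . F . . . . . F . . F F F → 9 faults.
A − B = 8 − 9 = -1.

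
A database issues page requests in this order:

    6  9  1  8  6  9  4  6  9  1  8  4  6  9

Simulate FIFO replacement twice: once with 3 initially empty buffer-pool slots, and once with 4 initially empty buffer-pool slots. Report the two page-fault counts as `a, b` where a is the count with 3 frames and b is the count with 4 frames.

11, 12

3 frames: F F F F F F F . . F F . F F → 11 faults.
4 frames: F F F F . . F F F F F F F F → 12 faults.
12 > 11: adding a frame increased faults — Belady's anomaly.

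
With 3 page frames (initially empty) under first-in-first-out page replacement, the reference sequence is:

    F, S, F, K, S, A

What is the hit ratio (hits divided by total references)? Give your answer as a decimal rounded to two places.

F: miss, frames {F}
S: miss, frames {F,S}
F: hit
K: miss, frames {F,S,K}
S: hit
A: miss, evict F, frames {S,K,A}
Hits: 2 of 6 references → 2/6 = 0.3333.

0.33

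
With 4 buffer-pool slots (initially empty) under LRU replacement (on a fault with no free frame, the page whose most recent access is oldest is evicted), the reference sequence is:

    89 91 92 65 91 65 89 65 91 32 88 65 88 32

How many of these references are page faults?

6

89: miss, frames {89}
91: miss, frames {89,91}
92: miss, frames {89,91,92}
65: miss, frames {89,91,92,65}
91: hit
65: hit
89: hit
65: hit
91: hit
32: miss, evict 92, frames {89,65,91,32}
88: miss, evict 89, frames {65,91,32,88}
65: hit
88: hit
32: hit
Page faults: 6.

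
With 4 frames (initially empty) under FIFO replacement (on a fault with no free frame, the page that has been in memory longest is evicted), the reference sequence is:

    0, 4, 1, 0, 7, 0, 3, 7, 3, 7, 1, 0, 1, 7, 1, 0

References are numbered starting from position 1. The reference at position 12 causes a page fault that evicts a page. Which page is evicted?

4

pos 1: 0 → fault, frames {0}
pos 2: 4 → fault, frames {0,4}
pos 3: 1 → fault, frames {0,4,1}
pos 4: 0 → hit
pos 5: 7 → fault, frames {0,4,1,7}
pos 6: 0 → hit
pos 7: 3 → fault, evict 0, frames {4,1,7,3}
pos 8: 7 → hit
pos 9: 3 → hit
pos 10: 7 → hit
pos 11: 1 → hit
pos 12: 0 → fault, evict 4, frames {1,7,3,0}
At position 12, page 4 is evicted.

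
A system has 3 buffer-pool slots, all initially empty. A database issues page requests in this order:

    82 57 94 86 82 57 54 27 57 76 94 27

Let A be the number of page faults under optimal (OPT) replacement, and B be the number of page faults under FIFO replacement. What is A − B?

-2

Under OPT: F F F F . . F F . F F . → 8 faults.
Under FIFO: F F F F F F F F . F F . → 10 faults.
A − B = 8 − 10 = -2.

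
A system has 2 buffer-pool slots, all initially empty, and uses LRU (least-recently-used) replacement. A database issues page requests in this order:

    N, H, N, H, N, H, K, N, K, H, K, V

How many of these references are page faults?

N -> fault, frames [N]
H -> fault, frames [N, H]
N -> hit
H -> hit
N -> hit
H -> hit
K -> fault, evict N, frames [H, K]
N -> fault, evict H, frames [K, N]
K -> hit
H -> fault, evict N, frames [K, H]
K -> hit
V -> fault, evict H, frames [K, V]
Page faults: 6.

6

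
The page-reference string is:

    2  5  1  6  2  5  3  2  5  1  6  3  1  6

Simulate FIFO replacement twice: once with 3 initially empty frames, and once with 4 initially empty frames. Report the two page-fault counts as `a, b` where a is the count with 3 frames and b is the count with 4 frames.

9, 10

3 frames: F F F F F F F . . F F . . . → 9 faults.
4 frames: F F F F . . F F F F F F . . → 10 faults.
10 > 9: adding a frame increased faults — Belady's anomaly.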